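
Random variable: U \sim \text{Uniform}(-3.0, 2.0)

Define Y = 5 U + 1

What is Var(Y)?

For Y = aU + b: Var(Y) = a² * Var(U)
Var(U) = (2 + 3)^2/12 = 2.0833333
Var(Y) = 5² * 2.0833333 = 25 * 2.0833333 = 52.083333

52.083333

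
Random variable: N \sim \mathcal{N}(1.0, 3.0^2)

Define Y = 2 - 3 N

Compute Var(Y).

For Y = aN + b: Var(Y) = a² * Var(N)
Var(N) = 3.0^2 = 9
Var(Y) = (-3)² * 9 = 9 * 9 = 81

81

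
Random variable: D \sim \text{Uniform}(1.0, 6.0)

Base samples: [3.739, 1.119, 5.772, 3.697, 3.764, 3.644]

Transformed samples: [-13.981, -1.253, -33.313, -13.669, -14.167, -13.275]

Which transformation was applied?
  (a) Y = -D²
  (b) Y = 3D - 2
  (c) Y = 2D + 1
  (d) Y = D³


Checking option (a) Y = -D²:
  D = 3.739 -> Y = -13.981 ✓
  D = 1.119 -> Y = -1.253 ✓
  D = 5.772 -> Y = -33.313 ✓
All samples match this transformation.

(a) -D²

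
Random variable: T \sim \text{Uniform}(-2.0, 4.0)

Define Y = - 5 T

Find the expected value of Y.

For Y = -5T:
E[Y] = -5 * E[T]
E[T] = (-2 + 4)/2 = 1
E[Y] = -5 * 1 = -5

-5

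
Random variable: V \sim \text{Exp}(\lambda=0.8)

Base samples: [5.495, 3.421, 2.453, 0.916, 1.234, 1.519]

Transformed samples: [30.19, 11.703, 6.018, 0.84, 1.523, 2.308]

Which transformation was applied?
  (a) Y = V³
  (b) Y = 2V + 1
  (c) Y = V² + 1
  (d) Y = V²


Checking option (d) Y = V²:
  V = 5.495 -> Y = 30.19 ✓
  V = 3.421 -> Y = 11.703 ✓
  V = 2.453 -> Y = 6.018 ✓
All samples match this transformation.

(d) V²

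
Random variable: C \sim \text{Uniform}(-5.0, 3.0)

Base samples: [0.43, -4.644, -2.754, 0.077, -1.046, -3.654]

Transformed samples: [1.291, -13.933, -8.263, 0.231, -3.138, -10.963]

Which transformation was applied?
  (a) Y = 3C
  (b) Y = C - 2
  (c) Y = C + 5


Checking option (a) Y = 3C:
  C = 0.43 -> Y = 1.291 ✓
  C = -4.644 -> Y = -13.933 ✓
  C = -2.754 -> Y = -8.263 ✓
All samples match this transformation.

(a) 3C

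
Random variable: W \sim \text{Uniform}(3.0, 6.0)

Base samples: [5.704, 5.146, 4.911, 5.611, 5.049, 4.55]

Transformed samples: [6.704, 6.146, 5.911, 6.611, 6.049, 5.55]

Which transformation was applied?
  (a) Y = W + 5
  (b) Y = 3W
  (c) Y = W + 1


Checking option (c) Y = W + 1:
  W = 5.704 -> Y = 6.704 ✓
  W = 5.146 -> Y = 6.146 ✓
  W = 4.911 -> Y = 5.911 ✓
All samples match this transformation.

(c) W + 1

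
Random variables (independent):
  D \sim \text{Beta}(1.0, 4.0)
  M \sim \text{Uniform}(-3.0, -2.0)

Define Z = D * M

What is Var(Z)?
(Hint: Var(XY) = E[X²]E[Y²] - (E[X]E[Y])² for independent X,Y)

Var(XY) = E[X²]E[Y²] - (E[X]E[Y])²
E[D] = 0.2, Var(D) = 0.026666667
E[M] = -2.5, Var(M) = 0.083333333
E[D²] = 0.026666667 + 0.2² = 0.066666667
E[M²] = 0.083333333 + (-2.5)² = 6.3333333
Var(Z) = 0.066666667*6.3333333 - (0.2*(-2.5))²
= 0.42222222 - 0.25 = 0.17222222

0.17222222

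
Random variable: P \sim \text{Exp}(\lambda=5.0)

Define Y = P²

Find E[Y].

E[P²] = Var(P) + (E[P])² = 0.04 + 0.04 = 0.08

0.08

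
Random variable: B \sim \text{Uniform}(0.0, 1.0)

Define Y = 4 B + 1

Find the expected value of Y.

For Y = 4B + 1:
E[Y] = 4 * E[B] + 1
E[B] = (0 + 1)/2 = 0.5
E[Y] = 4 * 0.5 + 1 = 3

3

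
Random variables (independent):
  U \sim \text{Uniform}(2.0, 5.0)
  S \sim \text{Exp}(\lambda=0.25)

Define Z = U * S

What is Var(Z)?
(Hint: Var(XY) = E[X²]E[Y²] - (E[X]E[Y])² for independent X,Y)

Var(XY) = E[X²]E[Y²] - (E[X]E[Y])²
E[U] = 3.5, Var(U) = 0.75
E[S] = 4, Var(S) = 16
E[U²] = 0.75 + 3.5² = 13
E[S²] = 16 + 4² = 32
Var(Z) = 13*32 - (3.5*4)²
= 416 - 196 = 220

220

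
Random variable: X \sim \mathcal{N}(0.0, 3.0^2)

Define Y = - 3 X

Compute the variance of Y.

For Y = aX + b: Var(Y) = a² * Var(X)
Var(X) = 3.0^2 = 9
Var(Y) = (-3)² * 9 = 9 * 9 = 81

81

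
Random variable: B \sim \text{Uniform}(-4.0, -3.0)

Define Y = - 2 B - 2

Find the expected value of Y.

For Y = -2B - 2:
E[Y] = -2 * E[B] - 2
E[B] = (-4 - 3)/2 = -3.5
E[Y] = -2 * (-3.5) - 2 = 5

5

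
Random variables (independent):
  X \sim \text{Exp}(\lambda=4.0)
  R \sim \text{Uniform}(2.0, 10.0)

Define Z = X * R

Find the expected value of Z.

For independent RVs: E[XY] = E[X]*E[Y]
E[X] = 0.25
E[R] = 6
E[Z] = 0.25 * 6 = 1.5

1.5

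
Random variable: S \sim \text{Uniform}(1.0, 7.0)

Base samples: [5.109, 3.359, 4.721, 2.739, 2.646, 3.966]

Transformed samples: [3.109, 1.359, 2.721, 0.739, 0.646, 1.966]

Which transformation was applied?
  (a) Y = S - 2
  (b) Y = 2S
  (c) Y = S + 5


Checking option (a) Y = S - 2:
  S = 5.109 -> Y = 3.109 ✓
  S = 3.359 -> Y = 1.359 ✓
  S = 4.721 -> Y = 2.721 ✓
All samples match this transformation.

(a) S - 2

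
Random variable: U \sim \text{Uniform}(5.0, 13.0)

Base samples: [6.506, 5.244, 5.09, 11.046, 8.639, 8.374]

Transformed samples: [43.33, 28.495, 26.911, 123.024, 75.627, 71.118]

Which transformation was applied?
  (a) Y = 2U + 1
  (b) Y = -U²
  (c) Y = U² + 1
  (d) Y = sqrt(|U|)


Checking option (c) Y = U² + 1:
  U = 6.506 -> Y = 43.33 ✓
  U = 5.244 -> Y = 28.495 ✓
  U = 5.09 -> Y = 26.911 ✓
All samples match this transformation.

(c) U² + 1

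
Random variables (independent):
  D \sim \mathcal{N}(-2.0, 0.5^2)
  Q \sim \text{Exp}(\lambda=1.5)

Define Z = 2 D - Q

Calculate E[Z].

E[Z] = 2*E[D] - 1*E[Q]
E[D] = -2
E[Q] = 0.66666667
E[Z] = 2*(-2) - 1*0.66666667 = -4.6666667

-4.6666667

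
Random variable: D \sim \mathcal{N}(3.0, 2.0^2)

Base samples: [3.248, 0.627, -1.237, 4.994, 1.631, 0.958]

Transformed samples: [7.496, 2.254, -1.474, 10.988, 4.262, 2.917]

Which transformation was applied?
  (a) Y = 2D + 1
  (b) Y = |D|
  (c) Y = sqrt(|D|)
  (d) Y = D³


Checking option (a) Y = 2D + 1:
  D = 3.248 -> Y = 7.496 ✓
  D = 0.627 -> Y = 2.254 ✓
  D = -1.237 -> Y = -1.474 ✓
All samples match this transformation.

(a) 2D + 1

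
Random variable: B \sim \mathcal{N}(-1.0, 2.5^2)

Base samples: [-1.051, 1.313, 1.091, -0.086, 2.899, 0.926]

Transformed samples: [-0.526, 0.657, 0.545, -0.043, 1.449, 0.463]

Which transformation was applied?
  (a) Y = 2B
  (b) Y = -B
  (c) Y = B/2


Checking option (c) Y = B/2:
  B = -1.051 -> Y = -0.526 ✓
  B = 1.313 -> Y = 0.657 ✓
  B = 1.091 -> Y = 0.545 ✓
All samples match this transformation.

(c) B/2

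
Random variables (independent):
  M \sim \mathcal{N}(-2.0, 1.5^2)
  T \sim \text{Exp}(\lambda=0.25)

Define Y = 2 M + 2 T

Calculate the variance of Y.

For independent RVs: Var(aX + bY) = a²Var(X) + b²Var(Y)
Var(M) = 2.25
Var(T) = 16
Var(Y) = 2²*2.25 + 2²*16
= 4*2.25 + 4*16 = 73

73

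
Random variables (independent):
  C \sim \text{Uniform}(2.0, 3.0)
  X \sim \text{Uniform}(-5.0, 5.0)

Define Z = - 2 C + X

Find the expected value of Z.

E[Z] = -2*E[C] + 1*E[X]
E[C] = 2.5
E[X] = 0
E[Z] = -2*2.5 + 1*0 = -5

-5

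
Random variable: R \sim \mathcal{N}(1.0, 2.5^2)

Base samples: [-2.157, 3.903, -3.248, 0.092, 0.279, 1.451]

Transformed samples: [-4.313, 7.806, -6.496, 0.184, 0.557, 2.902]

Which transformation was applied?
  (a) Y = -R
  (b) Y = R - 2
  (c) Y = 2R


Checking option (c) Y = 2R:
  R = -2.157 -> Y = -4.313 ✓
  R = 3.903 -> Y = 7.806 ✓
  R = -3.248 -> Y = -6.496 ✓
All samples match this transformation.

(c) 2R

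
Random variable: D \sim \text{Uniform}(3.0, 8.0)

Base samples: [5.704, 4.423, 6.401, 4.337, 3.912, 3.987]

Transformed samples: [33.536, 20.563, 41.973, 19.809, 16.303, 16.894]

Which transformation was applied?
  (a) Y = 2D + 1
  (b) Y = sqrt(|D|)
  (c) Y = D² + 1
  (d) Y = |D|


Checking option (c) Y = D² + 1:
  D = 5.704 -> Y = 33.536 ✓
  D = 4.423 -> Y = 20.563 ✓
  D = 6.401 -> Y = 41.973 ✓
All samples match this transformation.

(c) D² + 1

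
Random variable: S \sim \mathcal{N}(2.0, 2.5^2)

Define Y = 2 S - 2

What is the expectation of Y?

For Y = 2S - 2:
E[Y] = 2 * E[S] - 2
E[S] = 2.0 = 2
E[Y] = 2 * 2 - 2 = 2

2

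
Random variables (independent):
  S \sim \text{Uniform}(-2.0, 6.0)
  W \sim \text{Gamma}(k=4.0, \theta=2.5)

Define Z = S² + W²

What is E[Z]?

E[Z] = E[S²] + E[W²]
E[S²] = Var(S) + E[S]² = 5.3333333 + 4 = 9.3333333
E[W²] = Var(W) + E[W]² = 25 + 100 = 125
E[Z] = 9.3333333 + 125 = 134.33333

134.33333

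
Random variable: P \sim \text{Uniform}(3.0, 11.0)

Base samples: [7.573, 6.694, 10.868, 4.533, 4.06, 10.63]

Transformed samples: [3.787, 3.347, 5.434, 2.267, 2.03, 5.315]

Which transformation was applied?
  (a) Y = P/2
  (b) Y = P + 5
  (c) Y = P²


Checking option (a) Y = P/2:
  P = 7.573 -> Y = 3.787 ✓
  P = 6.694 -> Y = 3.347 ✓
  P = 10.868 -> Y = 5.434 ✓
All samples match this transformation.

(a) P/2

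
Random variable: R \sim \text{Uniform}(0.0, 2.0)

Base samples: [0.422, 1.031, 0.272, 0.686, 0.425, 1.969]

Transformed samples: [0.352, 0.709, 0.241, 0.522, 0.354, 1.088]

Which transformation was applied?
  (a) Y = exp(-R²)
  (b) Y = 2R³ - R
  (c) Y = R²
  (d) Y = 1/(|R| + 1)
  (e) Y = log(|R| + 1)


Checking option (e) Y = log(|R| + 1):
  R = 0.422 -> Y = 0.352 ✓
  R = 1.031 -> Y = 0.709 ✓
  R = 0.272 -> Y = 0.241 ✓
All samples match this transformation.

(e) log(|R| + 1)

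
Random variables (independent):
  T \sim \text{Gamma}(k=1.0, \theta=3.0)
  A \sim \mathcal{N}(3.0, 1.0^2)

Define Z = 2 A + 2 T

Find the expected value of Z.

E[Z] = 2*E[T] + 2*E[A]
E[T] = 3
E[A] = 3
E[Z] = 2*3 + 2*3 = 12

12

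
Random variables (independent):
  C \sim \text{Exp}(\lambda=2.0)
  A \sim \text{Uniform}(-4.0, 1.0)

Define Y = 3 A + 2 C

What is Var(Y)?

For independent RVs: Var(aX + bY) = a²Var(X) + b²Var(Y)
Var(C) = 0.25
Var(A) = 2.0833333
Var(Y) = 2²*0.25 + 3²*2.0833333
= 4*0.25 + 9*2.0833333 = 19.75

19.75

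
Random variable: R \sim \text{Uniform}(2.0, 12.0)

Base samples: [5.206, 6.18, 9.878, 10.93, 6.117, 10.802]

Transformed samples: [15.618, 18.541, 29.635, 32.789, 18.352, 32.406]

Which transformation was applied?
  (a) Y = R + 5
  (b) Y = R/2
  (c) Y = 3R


Checking option (c) Y = 3R:
  R = 5.206 -> Y = 15.618 ✓
  R = 6.18 -> Y = 18.541 ✓
  R = 9.878 -> Y = 29.635 ✓
All samples match this transformation.

(c) 3R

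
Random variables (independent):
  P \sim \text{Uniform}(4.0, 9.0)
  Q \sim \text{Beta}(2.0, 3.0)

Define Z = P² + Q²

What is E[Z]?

E[Z] = E[P²] + E[Q²]
E[P²] = Var(P) + E[P]² = 2.0833333 + 42.25 = 44.333333
E[Q²] = Var(Q) + E[Q]² = 0.04 + 0.16 = 0.2
E[Z] = 44.333333 + 0.2 = 44.533333

44.533333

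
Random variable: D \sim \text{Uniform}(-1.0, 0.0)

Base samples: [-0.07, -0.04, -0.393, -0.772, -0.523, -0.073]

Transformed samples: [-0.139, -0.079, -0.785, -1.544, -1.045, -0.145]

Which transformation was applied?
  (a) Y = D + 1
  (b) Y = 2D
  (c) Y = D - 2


Checking option (b) Y = 2D:
  D = -0.07 -> Y = -0.139 ✓
  D = -0.04 -> Y = -0.079 ✓
  D = -0.393 -> Y = -0.785 ✓
All samples match this transformation.

(b) 2D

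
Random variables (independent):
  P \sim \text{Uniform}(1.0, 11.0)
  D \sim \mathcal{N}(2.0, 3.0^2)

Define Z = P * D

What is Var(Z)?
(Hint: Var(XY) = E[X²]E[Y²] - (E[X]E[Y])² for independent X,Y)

Var(XY) = E[X²]E[Y²] - (E[X]E[Y])²
E[P] = 6, Var(P) = 8.3333333
E[D] = 2, Var(D) = 9
E[P²] = 8.3333333 + 6² = 44.333333
E[D²] = 9 + 2² = 13
Var(Z) = 44.333333*13 - (6*2)²
= 576.33333 - 144 = 432.33333

432.33333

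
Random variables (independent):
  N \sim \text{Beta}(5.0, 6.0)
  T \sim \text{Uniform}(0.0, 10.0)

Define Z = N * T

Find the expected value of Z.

For independent RVs: E[XY] = E[X]*E[Y]
E[N] = 0.45454545
E[T] = 5
E[Z] = 0.45454545 * 5 = 2.2727273

2.2727273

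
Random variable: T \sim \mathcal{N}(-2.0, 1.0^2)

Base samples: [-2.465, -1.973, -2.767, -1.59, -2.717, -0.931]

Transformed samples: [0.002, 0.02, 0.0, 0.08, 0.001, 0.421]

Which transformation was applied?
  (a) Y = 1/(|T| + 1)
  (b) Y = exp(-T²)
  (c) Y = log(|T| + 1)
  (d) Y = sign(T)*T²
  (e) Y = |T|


Checking option (b) Y = exp(-T²):
  T = -2.465 -> Y = 0.002 ✓
  T = -1.973 -> Y = 0.02 ✓
  T = -2.767 -> Y = 0.0 ✓
All samples match this transformation.

(b) exp(-T²)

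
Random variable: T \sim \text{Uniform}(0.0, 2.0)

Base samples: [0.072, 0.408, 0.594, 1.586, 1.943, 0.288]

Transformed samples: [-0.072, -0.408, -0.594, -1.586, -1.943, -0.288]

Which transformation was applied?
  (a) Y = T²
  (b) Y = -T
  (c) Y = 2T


Checking option (b) Y = -T:
  T = 0.072 -> Y = -0.072 ✓
  T = 0.408 -> Y = -0.408 ✓
  T = 0.594 -> Y = -0.594 ✓
All samples match this transformation.

(b) -T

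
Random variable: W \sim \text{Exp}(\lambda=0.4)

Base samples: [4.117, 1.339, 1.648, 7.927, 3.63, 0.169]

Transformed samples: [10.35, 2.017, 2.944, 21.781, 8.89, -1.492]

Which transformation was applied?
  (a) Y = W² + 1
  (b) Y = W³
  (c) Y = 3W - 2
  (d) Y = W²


Checking option (c) Y = 3W - 2:
  W = 4.117 -> Y = 10.35 ✓
  W = 1.339 -> Y = 2.017 ✓
  W = 1.648 -> Y = 2.944 ✓
All samples match this transformation.

(c) 3W - 2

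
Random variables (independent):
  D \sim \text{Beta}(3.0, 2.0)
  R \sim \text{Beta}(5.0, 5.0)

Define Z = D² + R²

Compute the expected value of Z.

E[Z] = E[D²] + E[R²]
E[D²] = Var(D) + E[D]² = 0.04 + 0.36 = 0.4
E[R²] = Var(R) + E[R]² = 0.022727273 + 0.25 = 0.27272727
E[Z] = 0.4 + 0.27272727 = 0.67272727

0.67272727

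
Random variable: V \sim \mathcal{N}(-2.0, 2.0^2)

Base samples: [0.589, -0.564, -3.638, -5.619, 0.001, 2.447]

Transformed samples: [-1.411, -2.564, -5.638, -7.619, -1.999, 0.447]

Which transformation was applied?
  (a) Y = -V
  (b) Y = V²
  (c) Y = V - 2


Checking option (c) Y = V - 2:
  V = 0.589 -> Y = -1.411 ✓
  V = -0.564 -> Y = -2.564 ✓
  V = -3.638 -> Y = -5.638 ✓
All samples match this transformation.

(c) V - 2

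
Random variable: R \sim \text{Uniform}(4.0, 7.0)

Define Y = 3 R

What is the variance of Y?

For Y = aR + b: Var(Y) = a² * Var(R)
Var(R) = (7 - 4)^2/12 = 0.75
Var(Y) = 3² * 0.75 = 9 * 0.75 = 6.75

6.75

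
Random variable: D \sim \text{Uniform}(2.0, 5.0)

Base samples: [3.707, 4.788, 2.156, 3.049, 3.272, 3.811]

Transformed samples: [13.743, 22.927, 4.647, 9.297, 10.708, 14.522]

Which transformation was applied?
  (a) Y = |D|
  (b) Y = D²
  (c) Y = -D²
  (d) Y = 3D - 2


Checking option (b) Y = D²:
  D = 3.707 -> Y = 13.743 ✓
  D = 4.788 -> Y = 22.927 ✓
  D = 2.156 -> Y = 4.647 ✓
All samples match this transformation.

(b) D²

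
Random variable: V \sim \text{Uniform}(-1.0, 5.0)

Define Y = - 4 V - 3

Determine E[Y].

For Y = -4V - 3:
E[Y] = -4 * E[V] - 3
E[V] = (-1 + 5)/2 = 2
E[Y] = -4 * 2 - 3 = -11

-11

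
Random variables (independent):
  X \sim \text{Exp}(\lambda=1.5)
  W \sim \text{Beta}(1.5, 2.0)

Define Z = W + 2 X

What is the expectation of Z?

E[Z] = 2*E[X] + 1*E[W]
E[X] = 0.66666667
E[W] = 0.42857143
E[Z] = 2*0.66666667 + 1*0.42857143 = 1.7619048

1.7619048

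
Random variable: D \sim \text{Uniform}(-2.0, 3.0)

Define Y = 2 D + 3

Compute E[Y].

For Y = 2D + 3:
E[Y] = 2 * E[D] + 3
E[D] = (-2 + 3)/2 = 0.5
E[Y] = 2 * 0.5 + 3 = 4

4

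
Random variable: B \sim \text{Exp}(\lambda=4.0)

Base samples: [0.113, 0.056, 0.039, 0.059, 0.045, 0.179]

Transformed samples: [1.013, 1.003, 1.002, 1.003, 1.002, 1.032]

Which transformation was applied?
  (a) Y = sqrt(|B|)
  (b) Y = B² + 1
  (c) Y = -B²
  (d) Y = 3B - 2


Checking option (b) Y = B² + 1:
  B = 0.113 -> Y = 1.013 ✓
  B = 0.056 -> Y = 1.003 ✓
  B = 0.039 -> Y = 1.002 ✓
All samples match this transformation.

(b) B² + 1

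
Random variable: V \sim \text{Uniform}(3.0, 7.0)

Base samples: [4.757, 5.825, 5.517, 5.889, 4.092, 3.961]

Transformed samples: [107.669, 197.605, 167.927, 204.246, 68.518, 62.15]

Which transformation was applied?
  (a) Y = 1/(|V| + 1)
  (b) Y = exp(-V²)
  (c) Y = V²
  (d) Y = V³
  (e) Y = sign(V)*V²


Checking option (d) Y = V³:
  V = 4.757 -> Y = 107.669 ✓
  V = 5.825 -> Y = 197.605 ✓
  V = 5.517 -> Y = 167.927 ✓
All samples match this transformation.

(d) V³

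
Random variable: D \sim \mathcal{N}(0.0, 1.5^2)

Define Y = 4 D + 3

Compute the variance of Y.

For Y = aD + b: Var(Y) = a² * Var(D)
Var(D) = 1.5^2 = 2.25
Var(Y) = 4² * 2.25 = 16 * 2.25 = 36

36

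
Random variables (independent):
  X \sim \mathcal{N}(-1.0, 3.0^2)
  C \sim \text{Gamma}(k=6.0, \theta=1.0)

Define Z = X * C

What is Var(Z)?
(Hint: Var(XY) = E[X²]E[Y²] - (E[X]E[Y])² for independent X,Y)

Var(XY) = E[X²]E[Y²] - (E[X]E[Y])²
E[X] = -1, Var(X) = 9
E[C] = 6, Var(C) = 6
E[X²] = 9 + (-1)² = 10
E[C²] = 6 + 6² = 42
Var(Z) = 10*42 - (-1*6)²
= 420 - 36 = 384

384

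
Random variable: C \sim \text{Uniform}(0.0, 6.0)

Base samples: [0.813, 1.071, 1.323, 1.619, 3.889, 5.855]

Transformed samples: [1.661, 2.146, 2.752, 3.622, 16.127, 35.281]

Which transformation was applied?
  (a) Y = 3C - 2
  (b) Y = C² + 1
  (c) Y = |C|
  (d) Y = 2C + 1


Checking option (b) Y = C² + 1:
  C = 0.813 -> Y = 1.661 ✓
  C = 1.071 -> Y = 2.146 ✓
  C = 1.323 -> Y = 2.752 ✓
All samples match this transformation.

(b) C² + 1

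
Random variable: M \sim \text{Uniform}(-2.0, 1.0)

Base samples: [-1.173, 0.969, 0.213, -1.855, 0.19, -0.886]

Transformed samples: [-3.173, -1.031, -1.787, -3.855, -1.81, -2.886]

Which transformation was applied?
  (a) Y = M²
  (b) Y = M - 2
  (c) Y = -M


Checking option (b) Y = M - 2:
  M = -1.173 -> Y = -3.173 ✓
  M = 0.969 -> Y = -1.031 ✓
  M = 0.213 -> Y = -1.787 ✓
All samples match this transformation.

(b) M - 2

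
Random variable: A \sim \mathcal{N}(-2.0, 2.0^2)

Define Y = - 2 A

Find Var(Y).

For Y = aA + b: Var(Y) = a² * Var(A)
Var(A) = 2.0^2 = 4
Var(Y) = (-2)² * 4 = 4 * 4 = 16

16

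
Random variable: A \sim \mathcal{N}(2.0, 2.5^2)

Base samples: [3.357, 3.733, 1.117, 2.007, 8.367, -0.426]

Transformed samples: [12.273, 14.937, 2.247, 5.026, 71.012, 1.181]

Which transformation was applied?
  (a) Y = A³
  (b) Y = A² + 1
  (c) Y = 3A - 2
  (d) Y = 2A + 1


Checking option (b) Y = A² + 1:
  A = 3.357 -> Y = 12.273 ✓
  A = 3.733 -> Y = 14.937 ✓
  A = 1.117 -> Y = 2.247 ✓
All samples match this transformation.

(b) A² + 1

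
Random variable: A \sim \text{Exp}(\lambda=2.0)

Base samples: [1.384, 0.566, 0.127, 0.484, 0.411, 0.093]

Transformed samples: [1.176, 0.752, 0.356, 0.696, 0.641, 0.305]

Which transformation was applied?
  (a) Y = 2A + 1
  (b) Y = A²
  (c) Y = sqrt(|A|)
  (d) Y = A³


Checking option (c) Y = sqrt(|A|):
  A = 1.384 -> Y = 1.176 ✓
  A = 0.566 -> Y = 0.752 ✓
  A = 0.127 -> Y = 0.356 ✓
All samples match this transformation.

(c) sqrt(|A|)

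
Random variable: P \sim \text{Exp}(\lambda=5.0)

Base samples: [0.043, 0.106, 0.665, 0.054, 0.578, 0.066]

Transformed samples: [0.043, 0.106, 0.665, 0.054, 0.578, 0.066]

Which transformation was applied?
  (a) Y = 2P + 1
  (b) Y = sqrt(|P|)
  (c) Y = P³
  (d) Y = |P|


Checking option (d) Y = |P|:
  P = 0.043 -> Y = 0.043 ✓
  P = 0.106 -> Y = 0.106 ✓
  P = 0.665 -> Y = 0.665 ✓
All samples match this transformation.

(d) |P|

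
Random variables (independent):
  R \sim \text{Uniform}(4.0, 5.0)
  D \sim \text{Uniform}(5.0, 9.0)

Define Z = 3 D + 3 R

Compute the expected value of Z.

E[Z] = 3*E[R] + 3*E[D]
E[R] = 4.5
E[D] = 7
E[Z] = 3*4.5 + 3*7 = 34.5

34.5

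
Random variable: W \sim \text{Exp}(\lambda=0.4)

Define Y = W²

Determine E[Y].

E[W²] = Var(W) + (E[W])² = 6.25 + 6.25 = 12.5

12.5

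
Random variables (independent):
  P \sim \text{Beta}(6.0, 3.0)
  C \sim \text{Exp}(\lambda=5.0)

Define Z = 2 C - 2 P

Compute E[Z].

E[Z] = -2*E[P] + 2*E[C]
E[P] = 0.66666667
E[C] = 0.2
E[Z] = -2*0.66666667 + 2*0.2 = -0.93333333

-0.93333333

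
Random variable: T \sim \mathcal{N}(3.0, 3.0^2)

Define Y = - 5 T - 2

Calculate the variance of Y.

For Y = aT + b: Var(Y) = a² * Var(T)
Var(T) = 3.0^2 = 9
Var(Y) = (-5)² * 9 = 25 * 9 = 225

225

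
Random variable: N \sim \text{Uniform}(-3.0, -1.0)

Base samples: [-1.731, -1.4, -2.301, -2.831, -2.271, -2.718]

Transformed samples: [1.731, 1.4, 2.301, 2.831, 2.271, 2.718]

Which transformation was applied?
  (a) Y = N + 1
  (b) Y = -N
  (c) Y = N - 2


Checking option (b) Y = -N:
  N = -1.731 -> Y = 1.731 ✓
  N = -1.4 -> Y = 1.4 ✓
  N = -2.301 -> Y = 2.301 ✓
All samples match this transformation.

(b) -N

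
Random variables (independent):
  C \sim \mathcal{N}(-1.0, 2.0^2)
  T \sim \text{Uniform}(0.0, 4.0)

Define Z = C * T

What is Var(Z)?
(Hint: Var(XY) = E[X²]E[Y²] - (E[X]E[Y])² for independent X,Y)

Var(XY) = E[X²]E[Y²] - (E[X]E[Y])²
E[C] = -1, Var(C) = 4
E[T] = 2, Var(T) = 1.3333333
E[C²] = 4 + (-1)² = 5
E[T²] = 1.3333333 + 2² = 5.3333333
Var(Z) = 5*5.3333333 - (-1*2)²
= 26.666667 - 4 = 22.666667

22.666667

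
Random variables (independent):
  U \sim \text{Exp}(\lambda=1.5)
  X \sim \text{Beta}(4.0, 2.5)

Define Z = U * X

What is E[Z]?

For independent RVs: E[XY] = E[X]*E[Y]
E[U] = 0.66666667
E[X] = 0.61538462
E[Z] = 0.66666667 * 0.61538462 = 0.41025641

0.41025641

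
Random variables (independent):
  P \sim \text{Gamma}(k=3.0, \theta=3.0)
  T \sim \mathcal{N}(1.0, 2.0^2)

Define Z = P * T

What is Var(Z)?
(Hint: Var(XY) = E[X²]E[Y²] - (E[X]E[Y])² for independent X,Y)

Var(XY) = E[X²]E[Y²] - (E[X]E[Y])²
E[P] = 9, Var(P) = 27
E[T] = 1, Var(T) = 4
E[P²] = 27 + 9² = 108
E[T²] = 4 + 1² = 5
Var(Z) = 108*5 - (9*1)²
= 540 - 81 = 459

459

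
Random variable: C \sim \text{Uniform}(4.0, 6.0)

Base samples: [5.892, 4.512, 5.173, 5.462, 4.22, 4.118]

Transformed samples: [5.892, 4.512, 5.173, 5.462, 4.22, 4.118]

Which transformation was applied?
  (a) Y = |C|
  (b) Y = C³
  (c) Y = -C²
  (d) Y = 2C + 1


Checking option (a) Y = |C|:
  C = 5.892 -> Y = 5.892 ✓
  C = 4.512 -> Y = 4.512 ✓
  C = 5.173 -> Y = 5.173 ✓
All samples match this transformation.

(a) |C|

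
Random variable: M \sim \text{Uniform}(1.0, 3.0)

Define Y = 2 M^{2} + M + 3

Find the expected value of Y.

E[Y] = 2*E[M²] + 1*E[M] + 3
E[M] = 2
E[M²] = Var(M) + (E[M])² = 0.33333333 + 4 = 4.3333333
E[Y] = 2*4.3333333 + 1*2 + 3 = 13.666667

13.666667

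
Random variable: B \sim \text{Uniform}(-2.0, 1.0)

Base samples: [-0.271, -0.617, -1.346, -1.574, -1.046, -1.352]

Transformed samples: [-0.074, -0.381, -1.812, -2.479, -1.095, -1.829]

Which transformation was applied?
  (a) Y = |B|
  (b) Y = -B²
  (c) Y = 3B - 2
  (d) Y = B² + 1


Checking option (b) Y = -B²:
  B = -0.271 -> Y = -0.074 ✓
  B = -0.617 -> Y = -0.381 ✓
  B = -1.346 -> Y = -1.812 ✓
All samples match this transformation.

(b) -B²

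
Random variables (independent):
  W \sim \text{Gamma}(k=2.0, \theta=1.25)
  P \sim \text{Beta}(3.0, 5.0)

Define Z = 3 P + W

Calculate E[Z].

E[Z] = 1*E[W] + 3*E[P]
E[W] = 2.5
E[P] = 0.375
E[Z] = 1*2.5 + 3*0.375 = 3.625

3.625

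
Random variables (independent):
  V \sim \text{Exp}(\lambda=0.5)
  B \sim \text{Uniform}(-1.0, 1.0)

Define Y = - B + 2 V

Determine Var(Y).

For independent RVs: Var(aX + bY) = a²Var(X) + b²Var(Y)
Var(V) = 4
Var(B) = 0.33333333
Var(Y) = 2²*4 + (-1)²*0.33333333
= 4*4 + 1*0.33333333 = 16.333333

16.333333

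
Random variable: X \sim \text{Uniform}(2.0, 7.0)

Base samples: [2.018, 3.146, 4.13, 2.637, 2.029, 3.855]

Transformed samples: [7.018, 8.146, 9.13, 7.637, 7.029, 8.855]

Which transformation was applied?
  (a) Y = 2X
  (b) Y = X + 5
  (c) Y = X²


Checking option (b) Y = X + 5:
  X = 2.018 -> Y = 7.018 ✓
  X = 3.146 -> Y = 8.146 ✓
  X = 4.13 -> Y = 9.13 ✓
All samples match this transformation.

(b) X + 5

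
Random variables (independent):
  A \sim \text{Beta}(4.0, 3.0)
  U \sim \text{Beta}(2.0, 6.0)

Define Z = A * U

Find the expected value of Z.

For independent RVs: E[XY] = E[X]*E[Y]
E[A] = 0.57142857
E[U] = 0.25
E[Z] = 0.57142857 * 0.25 = 0.14285714

0.14285714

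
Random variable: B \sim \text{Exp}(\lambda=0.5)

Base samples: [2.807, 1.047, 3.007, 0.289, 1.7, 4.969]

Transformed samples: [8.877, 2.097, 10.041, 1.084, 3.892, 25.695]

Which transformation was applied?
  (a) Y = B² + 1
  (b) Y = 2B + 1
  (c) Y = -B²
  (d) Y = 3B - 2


Checking option (a) Y = B² + 1:
  B = 2.807 -> Y = 8.877 ✓
  B = 1.047 -> Y = 2.097 ✓
  B = 3.007 -> Y = 10.041 ✓
All samples match this transformation.

(a) B² + 1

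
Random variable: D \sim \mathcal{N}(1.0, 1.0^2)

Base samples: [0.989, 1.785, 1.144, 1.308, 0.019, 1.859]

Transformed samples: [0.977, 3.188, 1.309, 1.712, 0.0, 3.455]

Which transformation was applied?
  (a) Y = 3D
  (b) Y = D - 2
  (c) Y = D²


Checking option (c) Y = D²:
  D = 0.989 -> Y = 0.977 ✓
  D = 1.785 -> Y = 3.188 ✓
  D = 1.144 -> Y = 1.309 ✓
All samples match this transformation.

(c) D²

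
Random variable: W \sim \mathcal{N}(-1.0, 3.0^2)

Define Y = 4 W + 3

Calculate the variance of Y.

For Y = aW + b: Var(Y) = a² * Var(W)
Var(W) = 3.0^2 = 9
Var(Y) = 4² * 9 = 16 * 9 = 144

144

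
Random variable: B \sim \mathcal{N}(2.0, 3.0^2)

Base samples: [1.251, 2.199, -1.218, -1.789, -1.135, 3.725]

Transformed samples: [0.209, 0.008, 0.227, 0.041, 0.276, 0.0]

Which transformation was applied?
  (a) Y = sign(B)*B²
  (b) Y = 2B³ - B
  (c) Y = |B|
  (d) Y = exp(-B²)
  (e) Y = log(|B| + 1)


Checking option (d) Y = exp(-B²):
  B = 1.251 -> Y = 0.209 ✓
  B = 2.199 -> Y = 0.008 ✓
  B = -1.218 -> Y = 0.227 ✓
All samples match this transformation.

(d) exp(-B²)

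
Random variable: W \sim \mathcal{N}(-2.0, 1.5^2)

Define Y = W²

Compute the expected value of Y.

Using E[X²] = Var(X) + (E[X])²:
E[W] = -2
Var(W) = 1.5^2 = 2.25
E[W²] = 2.25 + (-2)² = 2.25 + 4 = 6.25

6.25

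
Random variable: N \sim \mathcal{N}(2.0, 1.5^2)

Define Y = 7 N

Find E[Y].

For Y = 7N:
E[Y] = 7 * E[N]
E[N] = 2.0 = 2
E[Y] = 7 * 2 = 14

14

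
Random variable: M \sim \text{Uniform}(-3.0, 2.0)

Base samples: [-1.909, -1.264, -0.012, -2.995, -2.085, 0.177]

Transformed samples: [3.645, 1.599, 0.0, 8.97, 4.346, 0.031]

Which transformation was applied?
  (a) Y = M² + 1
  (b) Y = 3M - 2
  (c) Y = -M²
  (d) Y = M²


Checking option (d) Y = M²:
  M = -1.909 -> Y = 3.645 ✓
  M = -1.264 -> Y = 1.599 ✓
  M = -0.012 -> Y = 0.0 ✓
All samples match this transformation.

(d) M²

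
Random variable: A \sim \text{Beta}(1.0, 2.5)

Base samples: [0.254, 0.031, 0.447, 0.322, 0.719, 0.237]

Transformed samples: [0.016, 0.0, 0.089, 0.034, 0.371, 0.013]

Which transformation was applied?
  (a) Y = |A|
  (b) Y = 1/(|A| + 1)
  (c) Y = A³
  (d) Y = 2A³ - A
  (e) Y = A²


Checking option (c) Y = A³:
  A = 0.254 -> Y = 0.016 ✓
  A = 0.031 -> Y = 0.0 ✓
  A = 0.447 -> Y = 0.089 ✓
All samples match this transformation.

(c) A³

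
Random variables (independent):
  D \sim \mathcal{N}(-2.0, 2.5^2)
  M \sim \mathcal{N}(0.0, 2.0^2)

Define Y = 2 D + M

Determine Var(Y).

For independent RVs: Var(aX + bY) = a²Var(X) + b²Var(Y)
Var(D) = 6.25
Var(M) = 4
Var(Y) = 2²*6.25 + 1²*4
= 4*6.25 + 1*4 = 29

29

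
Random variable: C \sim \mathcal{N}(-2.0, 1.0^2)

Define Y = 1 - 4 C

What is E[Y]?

For Y = -4C + 1:
E[Y] = -4 * E[C] + 1
E[C] = -2.0 = -2
E[Y] = -4 * (-2) + 1 = 9

9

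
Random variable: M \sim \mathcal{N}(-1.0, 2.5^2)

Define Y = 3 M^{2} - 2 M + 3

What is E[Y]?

E[Y] = 3*E[M²] - 2*E[M] + 3
E[M] = -1
E[M²] = Var(M) + (E[M])² = 6.25 + 1 = 7.25
E[Y] = 3*7.25 - 2*(-1) + 3 = 26.75

26.75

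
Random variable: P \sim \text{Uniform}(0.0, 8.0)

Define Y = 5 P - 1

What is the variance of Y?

For Y = aP + b: Var(Y) = a² * Var(P)
Var(P) = (8 - 0)^2/12 = 5.3333333
Var(Y) = 5² * 5.3333333 = 25 * 5.3333333 = 133.33333

133.33333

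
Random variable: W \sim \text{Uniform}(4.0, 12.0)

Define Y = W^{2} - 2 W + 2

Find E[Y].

E[Y] = 1*E[W²] - 2*E[W] + 2
E[W] = 8
E[W²] = Var(W) + (E[W])² = 5.3333333 + 64 = 69.333333
E[Y] = 1*69.333333 - 2*8 + 2 = 55.333333

55.333333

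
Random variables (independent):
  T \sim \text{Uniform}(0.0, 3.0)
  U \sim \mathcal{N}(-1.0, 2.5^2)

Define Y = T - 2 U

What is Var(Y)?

For independent RVs: Var(aX + bY) = a²Var(X) + b²Var(Y)
Var(T) = 0.75
Var(U) = 6.25
Var(Y) = 1²*0.75 + (-2)²*6.25
= 1*0.75 + 4*6.25 = 25.75

25.75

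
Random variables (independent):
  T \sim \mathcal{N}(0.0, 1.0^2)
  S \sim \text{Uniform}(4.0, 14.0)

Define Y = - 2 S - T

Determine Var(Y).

For independent RVs: Var(aX + bY) = a²Var(X) + b²Var(Y)
Var(T) = 1
Var(S) = 8.3333333
Var(Y) = (-1)²*1 + (-2)²*8.3333333
= 1*1 + 4*8.3333333 = 34.333333

34.333333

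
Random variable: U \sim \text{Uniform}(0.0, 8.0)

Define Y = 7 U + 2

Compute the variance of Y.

For Y = aU + b: Var(Y) = a² * Var(U)
Var(U) = (8 - 0)^2/12 = 5.3333333
Var(Y) = 7² * 5.3333333 = 49 * 5.3333333 = 261.33333

261.33333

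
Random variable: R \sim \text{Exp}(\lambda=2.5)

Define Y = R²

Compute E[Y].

Using E[X²] = Var(X) + (E[X])²:
E[R] = 0.4
Var(R) = 1/2.5^2 = 0.16
E[R²] = 0.16 + 0.4² = 0.16 + 0.16 = 0.32

0.32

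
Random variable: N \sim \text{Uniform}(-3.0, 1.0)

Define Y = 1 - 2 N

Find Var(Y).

For Y = aN + b: Var(Y) = a² * Var(N)
Var(N) = (1 + 3)^2/12 = 1.3333333
Var(Y) = (-2)² * 1.3333333 = 4 * 1.3333333 = 5.3333333

5.3333333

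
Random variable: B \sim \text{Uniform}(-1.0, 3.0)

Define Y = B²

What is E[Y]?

Using E[X²] = Var(X) + (E[X])²:
E[B] = 1
Var(B) = (3 + 1)^2/12 = 1.3333333
E[B²] = 1.3333333 + 1² = 1.3333333 + 1 = 2.3333333

2.3333333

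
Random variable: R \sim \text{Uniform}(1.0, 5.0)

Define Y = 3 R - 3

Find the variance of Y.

For Y = aR + b: Var(Y) = a² * Var(R)
Var(R) = (5 - 1)^2/12 = 1.3333333
Var(Y) = 3² * 1.3333333 = 9 * 1.3333333 = 12

12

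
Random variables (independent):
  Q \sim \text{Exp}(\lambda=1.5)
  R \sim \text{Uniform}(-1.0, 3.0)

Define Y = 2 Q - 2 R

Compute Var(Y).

For independent RVs: Var(aX + bY) = a²Var(X) + b²Var(Y)
Var(Q) = 0.44444444
Var(R) = 1.3333333
Var(Y) = 2²*0.44444444 + (-2)²*1.3333333
= 4*0.44444444 + 4*1.3333333 = 7.1111111

7.1111111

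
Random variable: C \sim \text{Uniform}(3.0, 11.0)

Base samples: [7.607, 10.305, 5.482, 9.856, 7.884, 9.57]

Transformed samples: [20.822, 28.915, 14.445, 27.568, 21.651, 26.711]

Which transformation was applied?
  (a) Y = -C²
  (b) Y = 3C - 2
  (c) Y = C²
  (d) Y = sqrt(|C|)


Checking option (b) Y = 3C - 2:
  C = 7.607 -> Y = 20.822 ✓
  C = 10.305 -> Y = 28.915 ✓
  C = 5.482 -> Y = 14.445 ✓
All samples match this transformation.

(b) 3C - 2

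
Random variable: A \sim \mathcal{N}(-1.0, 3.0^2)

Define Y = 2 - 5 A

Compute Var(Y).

For Y = aA + b: Var(Y) = a² * Var(A)
Var(A) = 3.0^2 = 9
Var(Y) = (-5)² * 9 = 25 * 9 = 225

225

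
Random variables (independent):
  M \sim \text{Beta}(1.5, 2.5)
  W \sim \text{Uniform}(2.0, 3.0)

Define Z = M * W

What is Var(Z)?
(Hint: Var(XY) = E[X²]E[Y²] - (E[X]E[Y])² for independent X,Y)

Var(XY) = E[X²]E[Y²] - (E[X]E[Y])²
E[M] = 0.375, Var(M) = 0.046875
E[W] = 2.5, Var(W) = 0.083333333
E[M²] = 0.046875 + 0.375² = 0.1875
E[W²] = 0.083333333 + 2.5² = 6.3333333
Var(Z) = 0.1875*6.3333333 - (0.375*2.5)²
= 1.1875 - 0.87890625 = 0.30859375

0.30859375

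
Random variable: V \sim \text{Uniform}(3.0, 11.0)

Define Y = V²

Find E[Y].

Using E[X²] = Var(X) + (E[X])²:
E[V] = 7
Var(V) = (11 - 3)^2/12 = 5.3333333
E[V²] = 5.3333333 + 7² = 5.3333333 + 49 = 54.333333

54.333333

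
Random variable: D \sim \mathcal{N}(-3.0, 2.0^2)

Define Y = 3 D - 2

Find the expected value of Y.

For Y = 3D - 2:
E[Y] = 3 * E[D] - 2
E[D] = -3.0 = -3
E[Y] = 3 * (-3) - 2 = -11

-11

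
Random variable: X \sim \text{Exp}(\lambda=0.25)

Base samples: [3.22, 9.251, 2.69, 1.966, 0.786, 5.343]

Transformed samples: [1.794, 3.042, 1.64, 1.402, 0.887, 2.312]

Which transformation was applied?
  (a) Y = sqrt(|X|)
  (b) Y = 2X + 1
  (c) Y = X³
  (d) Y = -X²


Checking option (a) Y = sqrt(|X|):
  X = 3.22 -> Y = 1.794 ✓
  X = 9.251 -> Y = 3.042 ✓
  X = 2.69 -> Y = 1.64 ✓
All samples match this transformation.

(a) sqrt(|X|)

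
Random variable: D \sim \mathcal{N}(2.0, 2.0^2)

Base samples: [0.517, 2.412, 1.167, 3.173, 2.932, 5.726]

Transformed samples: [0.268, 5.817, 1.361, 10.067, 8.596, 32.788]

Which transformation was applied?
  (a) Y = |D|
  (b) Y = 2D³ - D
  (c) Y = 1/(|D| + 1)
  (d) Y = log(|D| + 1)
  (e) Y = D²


Checking option (e) Y = D²:
  D = 0.517 -> Y = 0.268 ✓
  D = 2.412 -> Y = 5.817 ✓
  D = 1.167 -> Y = 1.361 ✓
All samples match this transformation.

(e) D²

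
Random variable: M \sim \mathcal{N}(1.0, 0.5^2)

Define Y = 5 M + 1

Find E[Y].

For Y = 5M + 1:
E[Y] = 5 * E[M] + 1
E[M] = 1.0 = 1
E[Y] = 5 * 1 + 1 = 6

6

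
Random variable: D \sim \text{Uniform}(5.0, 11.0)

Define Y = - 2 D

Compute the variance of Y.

For Y = aD + b: Var(Y) = a² * Var(D)
Var(D) = (11 - 5)^2/12 = 3
Var(Y) = (-2)² * 3 = 4 * 3 = 12

12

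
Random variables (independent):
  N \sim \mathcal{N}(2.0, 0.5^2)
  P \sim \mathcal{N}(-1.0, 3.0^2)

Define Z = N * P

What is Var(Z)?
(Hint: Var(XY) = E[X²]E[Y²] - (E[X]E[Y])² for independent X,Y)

Var(XY) = E[X²]E[Y²] - (E[X]E[Y])²
E[N] = 2, Var(N) = 0.25
E[P] = -1, Var(P) = 9
E[N²] = 0.25 + 2² = 4.25
E[P²] = 9 + (-1)² = 10
Var(Z) = 4.25*10 - (2*(-1))²
= 42.5 - 4 = 38.5

38.5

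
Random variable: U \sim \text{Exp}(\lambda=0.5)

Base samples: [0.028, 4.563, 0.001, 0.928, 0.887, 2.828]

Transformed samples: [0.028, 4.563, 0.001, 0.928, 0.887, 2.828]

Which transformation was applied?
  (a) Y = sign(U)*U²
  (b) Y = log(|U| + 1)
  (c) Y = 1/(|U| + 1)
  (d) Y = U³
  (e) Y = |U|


Checking option (e) Y = |U|:
  U = 0.028 -> Y = 0.028 ✓
  U = 4.563 -> Y = 4.563 ✓
  U = 0.001 -> Y = 0.001 ✓
All samples match this transformation.

(e) |U|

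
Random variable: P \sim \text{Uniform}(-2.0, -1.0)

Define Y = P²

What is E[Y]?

Using E[X²] = Var(X) + (E[X])²:
E[P] = -1.5
Var(P) = (-1 + 2)^2/12 = 0.083333333
E[P²] = 0.083333333 + (-1.5)² = 0.083333333 + 2.25 = 2.3333333

2.3333333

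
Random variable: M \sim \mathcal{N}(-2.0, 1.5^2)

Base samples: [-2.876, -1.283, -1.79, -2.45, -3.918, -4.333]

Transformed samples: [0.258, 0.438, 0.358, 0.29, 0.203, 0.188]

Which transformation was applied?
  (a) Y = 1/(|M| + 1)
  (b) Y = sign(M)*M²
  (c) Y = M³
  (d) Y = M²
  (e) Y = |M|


Checking option (a) Y = 1/(|M| + 1):
  M = -2.876 -> Y = 0.258 ✓
  M = -1.283 -> Y = 0.438 ✓
  M = -1.79 -> Y = 0.358 ✓
All samples match this transformation.

(a) 1/(|M| + 1)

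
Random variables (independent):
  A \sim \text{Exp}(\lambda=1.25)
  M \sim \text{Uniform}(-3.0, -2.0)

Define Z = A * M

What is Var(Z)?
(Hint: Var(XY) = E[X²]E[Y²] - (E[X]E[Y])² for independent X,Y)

Var(XY) = E[X²]E[Y²] - (E[X]E[Y])²
E[A] = 0.8, Var(A) = 0.64
E[M] = -2.5, Var(M) = 0.083333333
E[A²] = 0.64 + 0.8² = 1.28
E[M²] = 0.083333333 + (-2.5)² = 6.3333333
Var(Z) = 1.28*6.3333333 - (0.8*(-2.5))²
= 8.1066667 - 4 = 4.1066667

4.1066667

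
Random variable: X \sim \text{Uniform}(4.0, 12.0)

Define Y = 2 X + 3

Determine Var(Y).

For Y = aX + b: Var(Y) = a² * Var(X)
Var(X) = (12 - 4)^2/12 = 5.3333333
Var(Y) = 2² * 5.3333333 = 4 * 5.3333333 = 21.333333

21.333333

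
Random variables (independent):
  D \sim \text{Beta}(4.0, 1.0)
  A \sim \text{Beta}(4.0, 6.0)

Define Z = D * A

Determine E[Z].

For independent RVs: E[XY] = E[X]*E[Y]
E[D] = 0.8
E[A] = 0.4
E[Z] = 0.8 * 0.4 = 0.32

0.32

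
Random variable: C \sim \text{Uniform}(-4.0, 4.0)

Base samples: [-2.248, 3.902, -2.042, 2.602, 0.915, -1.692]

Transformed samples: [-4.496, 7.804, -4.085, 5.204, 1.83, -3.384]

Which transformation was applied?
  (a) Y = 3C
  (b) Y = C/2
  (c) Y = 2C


Checking option (c) Y = 2C:
  C = -2.248 -> Y = -4.496 ✓
  C = 3.902 -> Y = 7.804 ✓
  C = -2.042 -> Y = -4.085 ✓
All samples match this transformation.

(c) 2C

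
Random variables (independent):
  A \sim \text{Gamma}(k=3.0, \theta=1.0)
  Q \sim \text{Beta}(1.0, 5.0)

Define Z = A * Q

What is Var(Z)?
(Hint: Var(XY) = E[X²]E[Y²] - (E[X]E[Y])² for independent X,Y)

Var(XY) = E[X²]E[Y²] - (E[X]E[Y])²
E[A] = 3, Var(A) = 3
E[Q] = 0.16666667, Var(Q) = 0.01984127
E[A²] = 3 + 3² = 12
E[Q²] = 0.01984127 + 0.16666667² = 0.047619048
Var(Z) = 12*0.047619048 - (3*0.16666667)²
= 0.57142857 - 0.25 = 0.32142857

0.32142857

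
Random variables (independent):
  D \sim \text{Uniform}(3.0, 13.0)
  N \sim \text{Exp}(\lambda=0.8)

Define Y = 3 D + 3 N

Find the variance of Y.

For independent RVs: Var(aX + bY) = a²Var(X) + b²Var(Y)
Var(D) = 8.3333333
Var(N) = 1.5625
Var(Y) = 3²*8.3333333 + 3²*1.5625
= 9*8.3333333 + 9*1.5625 = 89.0625

89.0625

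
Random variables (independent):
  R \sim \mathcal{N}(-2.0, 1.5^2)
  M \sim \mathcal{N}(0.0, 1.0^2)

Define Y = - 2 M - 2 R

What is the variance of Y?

For independent RVs: Var(aX + bY) = a²Var(X) + b²Var(Y)
Var(R) = 2.25
Var(M) = 1
Var(Y) = (-2)²*2.25 + (-2)²*1
= 4*2.25 + 4*1 = 13

13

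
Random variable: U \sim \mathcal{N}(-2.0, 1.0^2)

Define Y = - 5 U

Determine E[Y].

For Y = -5U:
E[Y] = -5 * E[U]
E[U] = -2.0 = -2
E[Y] = -5 * (-2) = 10

10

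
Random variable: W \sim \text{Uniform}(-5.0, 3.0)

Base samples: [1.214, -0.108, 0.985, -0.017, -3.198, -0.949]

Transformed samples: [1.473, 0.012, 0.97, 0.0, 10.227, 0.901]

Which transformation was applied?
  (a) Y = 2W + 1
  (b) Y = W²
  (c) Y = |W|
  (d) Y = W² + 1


Checking option (b) Y = W²:
  W = 1.214 -> Y = 1.473 ✓
  W = -0.108 -> Y = 0.012 ✓
  W = 0.985 -> Y = 0.97 ✓
All samples match this transformation.

(b) W²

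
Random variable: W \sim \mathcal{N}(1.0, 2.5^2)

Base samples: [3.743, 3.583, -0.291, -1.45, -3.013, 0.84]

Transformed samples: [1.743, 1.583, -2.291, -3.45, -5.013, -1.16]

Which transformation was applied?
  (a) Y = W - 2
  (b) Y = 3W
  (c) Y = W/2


Checking option (a) Y = W - 2:
  W = 3.743 -> Y = 1.743 ✓
  W = 3.583 -> Y = 1.583 ✓
  W = -0.291 -> Y = -2.291 ✓
All samples match this transformation.

(a) W - 2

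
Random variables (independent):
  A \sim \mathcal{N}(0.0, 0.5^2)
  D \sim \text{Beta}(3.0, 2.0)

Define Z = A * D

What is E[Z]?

For independent RVs: E[XY] = E[X]*E[Y]
E[A] = 0
E[D] = 0.6
E[Z] = 0 * 0.6 = 0

0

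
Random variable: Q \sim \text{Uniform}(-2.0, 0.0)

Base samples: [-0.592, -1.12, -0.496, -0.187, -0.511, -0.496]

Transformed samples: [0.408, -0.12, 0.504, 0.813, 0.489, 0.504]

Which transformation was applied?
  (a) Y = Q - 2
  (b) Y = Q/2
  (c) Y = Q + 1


Checking option (c) Y = Q + 1:
  Q = -0.592 -> Y = 0.408 ✓
  Q = -1.12 -> Y = -0.12 ✓
  Q = -0.496 -> Y = 0.504 ✓
All samples match this transformation.

(c) Q + 1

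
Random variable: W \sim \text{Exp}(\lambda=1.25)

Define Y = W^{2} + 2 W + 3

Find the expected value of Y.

E[Y] = 1*E[W²] + 2*E[W] + 3
E[W] = 0.8
E[W²] = Var(W) + (E[W])² = 0.64 + 0.64 = 1.28
E[Y] = 1*1.28 + 2*0.8 + 3 = 5.88

5.88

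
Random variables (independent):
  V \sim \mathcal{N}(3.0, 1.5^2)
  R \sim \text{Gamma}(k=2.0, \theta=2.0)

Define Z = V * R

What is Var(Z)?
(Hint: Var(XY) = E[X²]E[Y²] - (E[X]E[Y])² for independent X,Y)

Var(XY) = E[X²]E[Y²] - (E[X]E[Y])²
E[V] = 3, Var(V) = 2.25
E[R] = 4, Var(R) = 8
E[V²] = 2.25 + 3² = 11.25
E[R²] = 8 + 4² = 24
Var(Z) = 11.25*24 - (3*4)²
= 270 - 144 = 126

126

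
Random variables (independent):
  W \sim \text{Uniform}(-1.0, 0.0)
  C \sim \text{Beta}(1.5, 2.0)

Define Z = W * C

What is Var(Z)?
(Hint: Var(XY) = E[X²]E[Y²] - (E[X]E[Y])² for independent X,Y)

Var(XY) = E[X²]E[Y²] - (E[X]E[Y])²
E[W] = -0.5, Var(W) = 0.083333333
E[C] = 0.42857143, Var(C) = 0.054421769
E[W²] = 0.083333333 + (-0.5)² = 0.33333333
E[C²] = 0.054421769 + 0.42857143² = 0.23809524
Var(Z) = 0.33333333*0.23809524 - (-0.5*0.42857143)²
= 0.079365079 - 0.045918367 = 0.033446712

0.033446712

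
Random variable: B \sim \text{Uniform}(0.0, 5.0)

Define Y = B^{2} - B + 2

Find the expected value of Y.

E[Y] = 1*E[B²] - 1*E[B] + 2
E[B] = 2.5
E[B²] = Var(B) + (E[B])² = 2.0833333 + 6.25 = 8.3333333
E[Y] = 1*8.3333333 - 1*2.5 + 2 = 7.8333333

7.8333333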